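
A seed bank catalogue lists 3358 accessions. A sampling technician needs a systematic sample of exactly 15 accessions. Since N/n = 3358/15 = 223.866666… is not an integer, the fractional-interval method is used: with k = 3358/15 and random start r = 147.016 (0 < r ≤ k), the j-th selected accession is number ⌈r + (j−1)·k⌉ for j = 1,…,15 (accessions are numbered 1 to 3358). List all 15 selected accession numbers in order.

148, 371, 595, 819, 1043, 1267, 1491, 1715, 1938, 2162, 2386, 2610, 2834, 3058, 3282

j=1: r + 0k = 147.016 → ⌈·⌉ = 148
j=2: r + 1k = 370.882666… → ⌈·⌉ = 371
j=3: r + 2k = 594.749333… → ⌈·⌉ = 595
j=4: r + 3k = 818.616 → ⌈·⌉ = 819
j=5: r + 4k = 1042.482666… → ⌈·⌉ = 1043
j=6: r + 5k = 1266.349333… → ⌈·⌉ = 1267
j=7: r + 6k = 1490.216 → ⌈·⌉ = 1491
j=8: r + 7k = 1714.082666… → ⌈·⌉ = 1715
j=9: r + 8k = 1937.949333… → ⌈·⌉ = 1938
j=10: r + 9k = 2161.816 → ⌈·⌉ = 2162
j=11: r + 10k = 2385.682666… → ⌈·⌉ = 2386
j=12: r + 11k = 2609.549333… → ⌈·⌉ = 2610
j=13: r + 12k = 2833.416 → ⌈·⌉ = 2834
j=14: r + 13k = 3057.282666… → ⌈·⌉ = 3058
j=15: r + 14k = 3281.149333… → ⌈·⌉ = 3282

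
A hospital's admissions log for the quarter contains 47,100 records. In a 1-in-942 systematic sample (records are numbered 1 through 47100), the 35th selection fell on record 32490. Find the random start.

k = 942
r = 32490 − (35−1)×942 = 32490 − 32028 = 462

462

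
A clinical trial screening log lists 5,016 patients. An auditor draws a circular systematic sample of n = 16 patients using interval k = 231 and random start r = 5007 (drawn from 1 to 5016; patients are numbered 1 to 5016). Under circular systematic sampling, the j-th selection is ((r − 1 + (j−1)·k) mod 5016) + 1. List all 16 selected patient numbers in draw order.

Selection 1: 5007
Selection 2: 5007 + 231 = 5238 → 5238 − 5016 = 222
Selection 3: 222 + 231 = 453
Selection 4: 453 + 231 = 684
Selection 5: 684 + 231 = 915
Selection 6: 915 + 231 = 1146
Selection 7: 1146 + 231 = 1377
Selection 8: 1377 + 231 = 1608
Selection 9: 1608 + 231 = 1839
Selection 10: 1839 + 231 = 2070
Selection 11: 2070 + 231 = 2301
Selection 12: 2301 + 231 = 2532
Selection 13: 2532 + 231 = 2763
Selection 14: 2763 + 231 = 2994
Selection 15: 2994 + 231 = 3225
Selection 16: 3225 + 231 = 3456

5007, 222, 453, 684, 915, 1146, 1377, 1608, 1839, 2070, 2301, 2532, 2763, 2994, 3225, 3456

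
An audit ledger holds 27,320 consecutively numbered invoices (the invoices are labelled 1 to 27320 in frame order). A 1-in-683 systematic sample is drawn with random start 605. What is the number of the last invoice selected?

k = 683
40th selection = r + (40−1)·k = 605 + 39×683 = 605 + 26637 = 27242

27242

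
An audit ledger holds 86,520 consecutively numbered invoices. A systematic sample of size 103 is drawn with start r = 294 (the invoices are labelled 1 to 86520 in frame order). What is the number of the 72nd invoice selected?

59934

k = 86520/103 = 840
72nd selection = r + (72−1)·k = 294 + 71×840 = 294 + 59640 = 59934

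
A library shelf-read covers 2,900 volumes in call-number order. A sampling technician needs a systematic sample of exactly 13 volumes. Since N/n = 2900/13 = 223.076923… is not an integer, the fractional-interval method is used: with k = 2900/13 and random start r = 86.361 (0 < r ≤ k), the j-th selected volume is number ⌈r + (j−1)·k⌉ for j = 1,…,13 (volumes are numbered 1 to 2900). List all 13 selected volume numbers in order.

j=1: r + 0k = 86.361 → ⌈·⌉ = 87
j=2: r + 1k = 309.437923… → ⌈·⌉ = 310
j=3: r + 2k = 532.514846… → ⌈·⌉ = 533
j=4: r + 3k = 755.591769… → ⌈·⌉ = 756
j=5: r + 4k = 978.668692… → ⌈·⌉ = 979
j=6: r + 5k = 1201.745615… → ⌈·⌉ = 1202
j=7: r + 6k = 1424.822538… → ⌈·⌉ = 1425
j=8: r + 7k = 1647.899461… → ⌈·⌉ = 1648
j=9: r + 8k = 1870.976384… → ⌈·⌉ = 1871
j=10: r + 9k = 2094.053307… → ⌈·⌉ = 2095
j=11: r + 10k = 2317.130230… → ⌈·⌉ = 2318
j=12: r + 11k = 2540.207153… → ⌈·⌉ = 2541
j=13: r + 12k = 2763.284076… → ⌈·⌉ = 2764

87, 310, 533, 756, 979, 1202, 1425, 1648, 1871, 2095, 2318, 2541, 2764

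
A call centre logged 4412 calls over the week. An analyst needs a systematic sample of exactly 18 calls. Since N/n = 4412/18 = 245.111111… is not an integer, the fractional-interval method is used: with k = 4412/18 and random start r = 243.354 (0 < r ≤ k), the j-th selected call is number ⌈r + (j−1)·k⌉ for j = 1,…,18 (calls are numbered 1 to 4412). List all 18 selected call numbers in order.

244, 489, 734, 979, 1224, 1469, 1715, 1960, 2205, 2450, 2695, 2940, 3185, 3430, 3675, 3921, 4166, 4411

j=1: r + 0k = 243.354 → ⌈·⌉ = 244
j=2: r + 1k = 488.465111… → ⌈·⌉ = 489
j=3: r + 2k = 733.576222… → ⌈·⌉ = 734
j=4: r + 3k = 978.687333… → ⌈·⌉ = 979
j=5: r + 4k = 1223.798444… → ⌈·⌉ = 1224
j=6: r + 5k = 1468.909555… → ⌈·⌉ = 1469
j=7: r + 6k = 1714.020666… → ⌈·⌉ = 1715
j=8: r + 7k = 1959.131777… → ⌈·⌉ = 1960
j=9: r + 8k = 2204.242888… → ⌈·⌉ = 2205
j=10: r + 9k = 2449.354 → ⌈·⌉ = 2450
j=11: r + 10k = 2694.465111… → ⌈·⌉ = 2695
j=12: r + 11k = 2939.576222… → ⌈·⌉ = 2940
j=13: r + 12k = 3184.687333… → ⌈·⌉ = 3185
j=14: r + 13k = 3429.798444… → ⌈·⌉ = 3430
j=15: r + 14k = 3674.909555… → ⌈·⌉ = 3675
j=16: r + 15k = 3920.020666… → ⌈·⌉ = 3921
j=17: r + 16k = 4165.131777… → ⌈·⌉ = 4166
j=18: r + 17k = 4410.242888… → ⌈·⌉ = 4411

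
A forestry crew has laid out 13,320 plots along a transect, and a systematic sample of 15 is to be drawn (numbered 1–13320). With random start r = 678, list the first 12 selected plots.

k = N/n = 13320/15 = 888
plot 1: 678
plot 2: 678 + 888 = 1566
plot 3: 1566 + 888 = 2454
plot 4: 2454 + 888 = 3342
plot 5: 3342 + 888 = 4230
plot 6: 4230 + 888 = 5118
plot 7: 5118 + 888 = 6006
plot 8: 6006 + 888 = 6894
plot 9: 6894 + 888 = 7782
plot 10: 7782 + 888 = 8670
plot 11: 8670 + 888 = 9558
plot 12: 9558 + 888 = 10446

678, 1566, 2454, 3342, 4230, 5118, 6006, 6894, 7782, 8670, 9558, 10446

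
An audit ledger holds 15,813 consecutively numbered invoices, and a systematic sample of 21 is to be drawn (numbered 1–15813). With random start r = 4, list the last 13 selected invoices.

k = N/n = 15813/21 = 753
9th selection = 4 + 8×753 = 6028
10th: 6028 + 753 = 6781
11th: 6781 + 753 = 7534
12th: 7534 + 753 = 8287
13th: 8287 + 753 = 9040
14th: 9040 + 753 = 9793
15th: 9793 + 753 = 10546
16th: 10546 + 753 = 11299
17th: 11299 + 753 = 12052
18th: 12052 + 753 = 12805
19th: 12805 + 753 = 13558
20th: 13558 + 753 = 14311
21st: 14311 + 753 = 15064

6028, 6781, 7534, 8287, 9040, 9793, 10546, 11299, 12052, 12805, 13558, 14311, 15064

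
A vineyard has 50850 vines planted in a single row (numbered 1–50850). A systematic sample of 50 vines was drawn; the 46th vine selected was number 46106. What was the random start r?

k = 50850/50 = 1017
r = 46106 − (46−1)×1017 = 46106 − 45765 = 341

341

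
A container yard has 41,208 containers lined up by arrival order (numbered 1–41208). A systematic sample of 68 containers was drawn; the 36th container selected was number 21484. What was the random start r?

k = 41208/68 = 606
r = 21484 − (36−1)×606 = 21484 − 21210 = 274

274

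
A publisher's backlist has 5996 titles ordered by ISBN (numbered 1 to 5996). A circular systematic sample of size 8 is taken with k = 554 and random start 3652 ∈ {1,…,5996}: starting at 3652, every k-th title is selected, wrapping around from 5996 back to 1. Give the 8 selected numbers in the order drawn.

3652, 4206, 4760, 5314, 5868, 426, 980, 1534

Selection 1: 3652
Selection 2: 3652 + 554 = 4206
Selection 3: 4206 + 554 = 4760
Selection 4: 4760 + 554 = 5314
Selection 5: 5314 + 554 = 5868
Selection 6: 5868 + 554 = 6422 → 6422 − 5996 = 426
Selection 7: 426 + 554 = 980
Selection 8: 980 + 554 = 1534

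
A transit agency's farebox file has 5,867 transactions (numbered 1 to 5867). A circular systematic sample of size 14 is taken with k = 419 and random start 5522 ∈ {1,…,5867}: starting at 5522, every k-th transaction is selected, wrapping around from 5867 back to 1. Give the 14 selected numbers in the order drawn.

5522, 74, 493, 912, 1331, 1750, 2169, 2588, 3007, 3426, 3845, 4264, 4683, 5102

Selection 1: 5522
Selection 2: 5522 + 419 = 5941 → 5941 − 5867 = 74
Selection 3: 74 + 419 = 493
Selection 4: 493 + 419 = 912
Selection 5: 912 + 419 = 1331
Selection 6: 1331 + 419 = 1750
Selection 7: 1750 + 419 = 2169
Selection 8: 2169 + 419 = 2588
Selection 9: 2588 + 419 = 3007
Selection 10: 3007 + 419 = 3426
Selection 11: 3426 + 419 = 3845
Selection 12: 3845 + 419 = 4264
Selection 13: 4264 + 419 = 4683
Selection 14: 4683 + 419 = 5102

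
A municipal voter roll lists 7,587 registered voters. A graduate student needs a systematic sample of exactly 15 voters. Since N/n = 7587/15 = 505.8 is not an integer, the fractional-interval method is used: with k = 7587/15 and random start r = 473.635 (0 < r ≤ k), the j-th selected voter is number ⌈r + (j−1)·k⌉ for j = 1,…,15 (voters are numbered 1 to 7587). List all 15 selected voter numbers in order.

474, 980, 1486, 1992, 2497, 3003, 3509, 4015, 4521, 5026, 5532, 6038, 6544, 7050, 7555

j=1: r + 0k = 473.635 → ⌈·⌉ = 474
j=2: r + 1k = 979.435 → ⌈·⌉ = 980
j=3: r + 2k = 1485.235 → ⌈·⌉ = 1486
j=4: r + 3k = 1991.035 → ⌈·⌉ = 1992
j=5: r + 4k = 2496.835 → ⌈·⌉ = 2497
j=6: r + 5k = 3002.635 → ⌈·⌉ = 3003
j=7: r + 6k = 3508.435 → ⌈·⌉ = 3509
j=8: r + 7k = 4014.235 → ⌈·⌉ = 4015
j=9: r + 8k = 4520.035 → ⌈·⌉ = 4521
j=10: r + 9k = 5025.835 → ⌈·⌉ = 5026
j=11: r + 10k = 5531.635 → ⌈·⌉ = 5532
j=12: r + 11k = 6037.435 → ⌈·⌉ = 6038
j=13: r + 12k = 6543.235 → ⌈·⌉ = 6544
j=14: r + 13k = 7049.035 → ⌈·⌉ = 7050
j=15: r + 14k = 7554.835 → ⌈·⌉ = 7555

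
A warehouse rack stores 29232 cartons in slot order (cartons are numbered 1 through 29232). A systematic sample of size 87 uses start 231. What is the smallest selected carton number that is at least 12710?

k = 29232/87 = 336
Steps past start: ⌈(12710 − 231)/336⌉ = ⌈12479/336⌉ = 38
Selected carton: 231 + 38×336 = 12999

12999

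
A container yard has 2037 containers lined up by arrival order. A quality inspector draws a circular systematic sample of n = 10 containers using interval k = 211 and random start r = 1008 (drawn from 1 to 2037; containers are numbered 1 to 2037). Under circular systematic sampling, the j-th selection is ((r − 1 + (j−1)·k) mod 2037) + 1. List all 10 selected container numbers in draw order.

Selection 1: 1008
Selection 2: 1008 + 211 = 1219
Selection 3: 1219 + 211 = 1430
Selection 4: 1430 + 211 = 1641
Selection 5: 1641 + 211 = 1852
Selection 6: 1852 + 211 = 2063 → 2063 − 2037 = 26
Selection 7: 26 + 211 = 237
Selection 8: 237 + 211 = 448
Selection 9: 448 + 211 = 659
Selection 10: 659 + 211 = 870

1008, 1219, 1430, 1641, 1852, 26, 237, 448, 659, 870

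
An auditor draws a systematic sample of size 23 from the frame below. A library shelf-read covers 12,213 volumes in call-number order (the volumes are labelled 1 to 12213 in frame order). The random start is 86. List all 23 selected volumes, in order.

86, 617, 1148, 1679, 2210, 2741, 3272, 3803, 4334, 4865, 5396, 5927, 6458, 6989, 7520, 8051, 8582, 9113, 9644, 10175, 10706, 11237, 11768

k = N/n = 12213/23 = 531
volume 1: 86
volume 2: 86 + 531 = 617
volume 3: 617 + 531 = 1148
volume 4: 1148 + 531 = 1679
volume 5: 1679 + 531 = 2210
volume 6: 2210 + 531 = 2741
volume 7: 2741 + 531 = 3272
volume 8: 3272 + 531 = 3803
volume 9: 3803 + 531 = 4334
volume 10: 4334 + 531 = 4865
volume 11: 4865 + 531 = 5396
volume 12: 5396 + 531 = 5927
volume 13: 5927 + 531 = 6458
volume 14: 6458 + 531 = 6989
volume 15: 6989 + 531 = 7520
volume 16: 7520 + 531 = 8051
volume 17: 8051 + 531 = 8582
volume 18: 8582 + 531 = 9113
volume 19: 9113 + 531 = 9644
volume 20: 9644 + 531 = 10175
volume 21: 10175 + 531 = 10706
volume 22: 10706 + 531 = 11237
volume 23: 11237 + 531 = 11768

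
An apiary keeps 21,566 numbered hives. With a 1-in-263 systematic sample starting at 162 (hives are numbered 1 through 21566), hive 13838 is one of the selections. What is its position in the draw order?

53

k = 263
position = (13838 − 162)/263 + 1 = 13676/263 + 1 = 52 + 1 = 53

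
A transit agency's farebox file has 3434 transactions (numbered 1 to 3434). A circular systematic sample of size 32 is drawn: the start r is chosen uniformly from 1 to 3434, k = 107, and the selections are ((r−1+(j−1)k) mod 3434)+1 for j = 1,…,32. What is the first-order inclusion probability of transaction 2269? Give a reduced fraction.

For each position j, as r ranges over 1…3434 the j-th selection hits every transaction exactly once, so transaction 2269 is selected for exactly 32 of the 3434 starts.
Inclusion probability = 32/3434 = 16/1717.

16/1717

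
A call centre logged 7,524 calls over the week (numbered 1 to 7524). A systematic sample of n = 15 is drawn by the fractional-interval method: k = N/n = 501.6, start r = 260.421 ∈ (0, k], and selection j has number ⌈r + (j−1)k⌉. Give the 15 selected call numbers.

j=1: r + 0k = 260.421 → ⌈·⌉ = 261
j=2: r + 1k = 762.021 → ⌈·⌉ = 763
j=3: r + 2k = 1263.621 → ⌈·⌉ = 1264
j=4: r + 3k = 1765.221 → ⌈·⌉ = 1766
j=5: r + 4k = 2266.821 → ⌈·⌉ = 2267
j=6: r + 5k = 2768.421 → ⌈·⌉ = 2769
j=7: r + 6k = 3270.021 → ⌈·⌉ = 3271
j=8: r + 7k = 3771.621 → ⌈·⌉ = 3772
j=9: r + 8k = 4273.221 → ⌈·⌉ = 4274
j=10: r + 9k = 4774.821 → ⌈·⌉ = 4775
j=11: r + 10k = 5276.421 → ⌈·⌉ = 5277
j=12: r + 11k = 5778.021 → ⌈·⌉ = 5779
j=13: r + 12k = 6279.621 → ⌈·⌉ = 6280
j=14: r + 13k = 6781.221 → ⌈·⌉ = 6782
j=15: r + 14k = 7282.821 → ⌈·⌉ = 7283

261, 763, 1264, 1766, 2267, 2769, 3271, 3772, 4274, 4775, 5277, 5779, 6280, 6782, 7283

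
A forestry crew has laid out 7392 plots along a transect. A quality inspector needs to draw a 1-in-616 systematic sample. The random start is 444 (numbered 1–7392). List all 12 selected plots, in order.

444, 1060, 1676, 2292, 2908, 3524, 4140, 4756, 5372, 5988, 6604, 7220

plot 1: 444
plot 2: 444 + 616 = 1060
plot 3: 1060 + 616 = 1676
plot 4: 1676 + 616 = 2292
plot 5: 2292 + 616 = 2908
plot 6: 2908 + 616 = 3524
plot 7: 3524 + 616 = 4140
plot 8: 4140 + 616 = 4756
plot 9: 4756 + 616 = 5372
plot 10: 5372 + 616 = 5988
plot 11: 5988 + 616 = 6604
plot 12: 6604 + 616 = 7220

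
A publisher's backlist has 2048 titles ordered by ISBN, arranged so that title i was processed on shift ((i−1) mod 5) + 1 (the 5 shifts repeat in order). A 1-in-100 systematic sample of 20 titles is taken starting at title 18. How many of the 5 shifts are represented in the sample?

1

Consecutive selections differ by k = 100, so their shift numbers differ by 100 mod 5 = 0.
gcd(100, 5) = 5, so the sample visits 5/5 = 1 distinct residues mod 5.
Start 18 is shift 3; the shifts hit are 3.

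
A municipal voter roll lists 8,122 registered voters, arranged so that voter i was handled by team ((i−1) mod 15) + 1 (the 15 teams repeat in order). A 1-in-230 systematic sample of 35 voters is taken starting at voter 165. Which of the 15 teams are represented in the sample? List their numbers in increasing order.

Consecutive selections differ by k = 230, so their team numbers differ by 230 mod 15 = 5.
gcd(230, 15) = 5, so the sample visits 15/5 = 3 distinct residues mod 15.
Start 165 is team 15; the teams hit are 5, 10, 15.

5, 10, 15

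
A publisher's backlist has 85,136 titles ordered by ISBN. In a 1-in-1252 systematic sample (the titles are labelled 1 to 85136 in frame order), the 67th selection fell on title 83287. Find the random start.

655

k = 1252
r = 83287 − (67−1)×1252 = 83287 − 82632 = 655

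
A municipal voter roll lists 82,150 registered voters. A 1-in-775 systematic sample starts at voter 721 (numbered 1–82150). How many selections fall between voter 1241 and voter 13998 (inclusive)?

17

k = 775
First selection ≥ 1241: 721 + ⌈(1241−721)/775⌉·775 = 721 + 1×775 = 1496
Last selection ≤ 13998: 721 + ⌊(13998−721)/775⌋·775 = 721 + 17×775 = 13896
Count = 17 − 1 + 1 = 17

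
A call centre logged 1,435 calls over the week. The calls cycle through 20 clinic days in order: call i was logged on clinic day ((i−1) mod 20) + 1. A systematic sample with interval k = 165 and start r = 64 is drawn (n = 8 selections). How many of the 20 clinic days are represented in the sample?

Consecutive selections differ by k = 165, so their clinic day numbers differ by 165 mod 20 = 5.
gcd(165, 20) = 5, so the sample visits 20/5 = 4 distinct residues mod 20.
Start 64 is clinic day 4; the clinic days hit are 4, 9, 14, 19.

4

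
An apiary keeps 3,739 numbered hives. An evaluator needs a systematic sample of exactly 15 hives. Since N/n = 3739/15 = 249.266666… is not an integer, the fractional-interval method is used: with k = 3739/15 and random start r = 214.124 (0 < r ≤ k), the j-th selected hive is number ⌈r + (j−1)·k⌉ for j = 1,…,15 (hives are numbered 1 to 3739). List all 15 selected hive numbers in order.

215, 464, 713, 962, 1212, 1461, 1710, 1959, 2209, 2458, 2707, 2957, 3206, 3455, 3704

j=1: r + 0k = 214.124 → ⌈·⌉ = 215
j=2: r + 1k = 463.390666… → ⌈·⌉ = 464
j=3: r + 2k = 712.657333… → ⌈·⌉ = 713
j=4: r + 3k = 961.924 → ⌈·⌉ = 962
j=5: r + 4k = 1211.190666… → ⌈·⌉ = 1212
j=6: r + 5k = 1460.457333… → ⌈·⌉ = 1461
j=7: r + 6k = 1709.724 → ⌈·⌉ = 1710
j=8: r + 7k = 1958.990666… → ⌈·⌉ = 1959
j=9: r + 8k = 2208.257333… → ⌈·⌉ = 2209
j=10: r + 9k = 2457.524 → ⌈·⌉ = 2458
j=11: r + 10k = 2706.790666… → ⌈·⌉ = 2707
j=12: r + 11k = 2956.057333… → ⌈·⌉ = 2957
j=13: r + 12k = 3205.324 → ⌈·⌉ = 3206
j=14: r + 13k = 3454.590666… → ⌈·⌉ = 3455
j=15: r + 14k = 3703.857333… → ⌈·⌉ = 3704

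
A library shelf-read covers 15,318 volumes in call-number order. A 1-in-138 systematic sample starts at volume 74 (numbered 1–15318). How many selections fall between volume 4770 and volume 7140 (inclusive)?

k = 138
First selection ≥ 4770: 74 + ⌈(4770−74)/138⌉·138 = 74 + 35×138 = 4904
Last selection ≤ 7140: 74 + ⌊(7140−74)/138⌋·138 = 74 + 51×138 = 7112
Count = 51 − 35 + 1 = 17

17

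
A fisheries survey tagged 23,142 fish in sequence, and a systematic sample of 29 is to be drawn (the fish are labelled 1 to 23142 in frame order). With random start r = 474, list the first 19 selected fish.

k = N/n = 23142/29 = 798
fish 1: 474
fish 2: 474 + 798 = 1272
fish 3: 1272 + 798 = 2070
fish 4: 2070 + 798 = 2868
fish 5: 2868 + 798 = 3666
fish 6: 3666 + 798 = 4464
fish 7: 4464 + 798 = 5262
fish 8: 5262 + 798 = 6060
fish 9: 6060 + 798 = 6858
fish 10: 6858 + 798 = 7656
fish 11: 7656 + 798 = 8454
fish 12: 8454 + 798 = 9252
fish 13: 9252 + 798 = 10050
fish 14: 10050 + 798 = 10848
fish 15: 10848 + 798 = 11646
fish 16: 11646 + 798 = 12444
fish 17: 12444 + 798 = 13242
fish 18: 13242 + 798 = 14040
fish 19: 14040 + 798 = 14838

474, 1272, 2070, 2868, 3666, 4464, 5262, 6060, 6858, 7656, 8454, 9252, 10050, 10848, 11646, 12444, 13242, 14040, 14838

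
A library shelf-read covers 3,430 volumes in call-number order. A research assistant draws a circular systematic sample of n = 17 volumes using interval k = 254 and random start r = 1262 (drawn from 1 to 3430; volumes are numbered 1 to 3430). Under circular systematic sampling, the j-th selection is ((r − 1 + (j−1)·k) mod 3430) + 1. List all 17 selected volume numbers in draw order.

Selection 1: 1262
Selection 2: 1262 + 254 = 1516
Selection 3: 1516 + 254 = 1770
Selection 4: 1770 + 254 = 2024
Selection 5: 2024 + 254 = 2278
Selection 6: 2278 + 254 = 2532
Selection 7: 2532 + 254 = 2786
Selection 8: 2786 + 254 = 3040
Selection 9: 3040 + 254 = 3294
Selection 10: 3294 + 254 = 3548 → 3548 − 3430 = 118
Selection 11: 118 + 254 = 372
Selection 12: 372 + 254 = 626
Selection 13: 626 + 254 = 880
Selection 14: 880 + 254 = 1134
Selection 15: 1134 + 254 = 1388
Selection 16: 1388 + 254 = 1642
Selection 17: 1642 + 254 = 1896

1262, 1516, 1770, 2024, 2278, 2532, 2786, 3040, 3294, 118, 372, 626, 880, 1134, 1388, 1642, 1896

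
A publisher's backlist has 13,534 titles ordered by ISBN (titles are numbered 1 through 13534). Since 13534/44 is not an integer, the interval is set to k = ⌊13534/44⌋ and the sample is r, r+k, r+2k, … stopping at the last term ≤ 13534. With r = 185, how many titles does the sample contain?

k = ⌊13534/44⌋ = 307
Achieved size = ⌊(13534 − 185)/307⌋ + 1 = ⌊13349/307⌋ + 1 = 43 + 1 = 44
(last selection: 185 + 43×307 = 13386 ≤ 13534; next would be 13693 > 13534)

44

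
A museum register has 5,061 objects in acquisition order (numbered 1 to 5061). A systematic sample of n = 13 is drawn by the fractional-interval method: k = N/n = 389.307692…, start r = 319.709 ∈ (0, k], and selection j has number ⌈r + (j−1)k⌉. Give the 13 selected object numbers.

320, 710, 1099, 1488, 1877, 2267, 2656, 3045, 3435, 3824, 4213, 4603, 4992

j=1: r + 0k = 319.709 → ⌈·⌉ = 320
j=2: r + 1k = 709.016692… → ⌈·⌉ = 710
j=3: r + 2k = 1098.324384… → ⌈·⌉ = 1099
j=4: r + 3k = 1487.632076… → ⌈·⌉ = 1488
j=5: r + 4k = 1876.939769… → ⌈·⌉ = 1877
j=6: r + 5k = 2266.247461… → ⌈·⌉ = 2267
j=7: r + 6k = 2655.555153… → ⌈·⌉ = 2656
j=8: r + 7k = 3044.862846… → ⌈·⌉ = 3045
j=9: r + 8k = 3434.170538… → ⌈·⌉ = 3435
j=10: r + 9k = 3823.478230… → ⌈·⌉ = 3824
j=11: r + 10k = 4212.785923… → ⌈·⌉ = 4213
j=12: r + 11k = 4602.093615… → ⌈·⌉ = 4603
j=13: r + 12k = 4991.401307… → ⌈·⌉ = 4992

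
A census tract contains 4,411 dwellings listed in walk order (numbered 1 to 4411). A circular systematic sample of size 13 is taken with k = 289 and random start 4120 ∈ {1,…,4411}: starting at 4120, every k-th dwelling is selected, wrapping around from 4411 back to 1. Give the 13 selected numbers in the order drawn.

4120, 4409, 287, 576, 865, 1154, 1443, 1732, 2021, 2310, 2599, 2888, 3177

Selection 1: 4120
Selection 2: 4120 + 289 = 4409
Selection 3: 4409 + 289 = 4698 → 4698 − 4411 = 287
Selection 4: 287 + 289 = 576
Selection 5: 576 + 289 = 865
Selection 6: 865 + 289 = 1154
Selection 7: 1154 + 289 = 1443
Selection 8: 1443 + 289 = 1732
Selection 9: 1732 + 289 = 2021
Selection 10: 2021 + 289 = 2310
Selection 11: 2310 + 289 = 2599
Selection 12: 2599 + 289 = 2888
Selection 13: 2888 + 289 = 3177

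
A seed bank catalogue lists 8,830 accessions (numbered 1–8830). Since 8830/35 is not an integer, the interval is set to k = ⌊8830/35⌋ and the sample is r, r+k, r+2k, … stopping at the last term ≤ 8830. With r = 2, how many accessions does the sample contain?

k = ⌊8830/35⌋ = 252
Achieved size = ⌊(8830 − 2)/252⌋ + 1 = ⌊8828/252⌋ + 1 = 35 + 1 = 36
(last selection: 2 + 35×252 = 8822 ≤ 8830; next would be 9074 > 8830)

36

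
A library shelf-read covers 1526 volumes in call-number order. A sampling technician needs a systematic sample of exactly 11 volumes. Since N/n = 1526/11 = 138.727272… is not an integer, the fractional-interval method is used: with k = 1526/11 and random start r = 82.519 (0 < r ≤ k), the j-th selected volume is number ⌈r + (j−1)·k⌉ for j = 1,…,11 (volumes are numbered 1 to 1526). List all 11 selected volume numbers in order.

j=1: r + 0k = 82.519 → ⌈·⌉ = 83
j=2: r + 1k = 221.246272… → ⌈·⌉ = 222
j=3: r + 2k = 359.973545… → ⌈·⌉ = 360
j=4: r + 3k = 498.700818… → ⌈·⌉ = 499
j=5: r + 4k = 637.428090… → ⌈·⌉ = 638
j=6: r + 5k = 776.155363… → ⌈·⌉ = 777
j=7: r + 6k = 914.882636… → ⌈·⌉ = 915
j=8: r + 7k = 1053.609909… → ⌈·⌉ = 1054
j=9: r + 8k = 1192.337181… → ⌈·⌉ = 1193
j=10: r + 9k = 1331.064454… → ⌈·⌉ = 1332
j=11: r + 10k = 1469.791727… → ⌈·⌉ = 1470

83, 222, 360, 499, 638, 777, 915, 1054, 1193, 1332, 1470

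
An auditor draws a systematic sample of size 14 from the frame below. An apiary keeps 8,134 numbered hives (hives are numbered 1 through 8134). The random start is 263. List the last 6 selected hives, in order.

4911, 5492, 6073, 6654, 7235, 7816

k = N/n = 8134/14 = 581
9th selection = 263 + 8×581 = 4911
10th: 4911 + 581 = 5492
11th: 5492 + 581 = 6073
12th: 6073 + 581 = 6654
13th: 6654 + 581 = 7235
14th: 7235 + 581 = 7816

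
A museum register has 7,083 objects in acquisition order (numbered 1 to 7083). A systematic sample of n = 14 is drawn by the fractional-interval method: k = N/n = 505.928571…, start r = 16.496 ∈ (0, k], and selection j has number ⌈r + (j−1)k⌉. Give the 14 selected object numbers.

j=1: r + 0k = 16.496 → ⌈·⌉ = 17
j=2: r + 1k = 522.424571… → ⌈·⌉ = 523
j=3: r + 2k = 1028.353142… → ⌈·⌉ = 1029
j=4: r + 3k = 1534.281714… → ⌈·⌉ = 1535
j=5: r + 4k = 2040.210285… → ⌈·⌉ = 2041
j=6: r + 5k = 2546.138857… → ⌈·⌉ = 2547
j=7: r + 6k = 3052.067428… → ⌈·⌉ = 3053
j=8: r + 7k = 3557.996 → ⌈·⌉ = 3558
j=9: r + 8k = 4063.924571… → ⌈·⌉ = 4064
j=10: r + 9k = 4569.853142… → ⌈·⌉ = 4570
j=11: r + 10k = 5075.781714… → ⌈·⌉ = 5076
j=12: r + 11k = 5581.710285… → ⌈·⌉ = 5582
j=13: r + 12k = 6087.638857… → ⌈·⌉ = 6088
j=14: r + 13k = 6593.567428… → ⌈·⌉ = 6594

17, 523, 1029, 1535, 2041, 2547, 3053, 3558, 4064, 4570, 5076, 5582, 6088, 6594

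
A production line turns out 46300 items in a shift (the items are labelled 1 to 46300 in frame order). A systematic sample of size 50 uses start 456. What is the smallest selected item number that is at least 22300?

k = 46300/50 = 926
Steps past start: ⌈(22300 − 456)/926⌉ = ⌈21844/926⌉ = 24
Selected item: 456 + 24×926 = 22680

22680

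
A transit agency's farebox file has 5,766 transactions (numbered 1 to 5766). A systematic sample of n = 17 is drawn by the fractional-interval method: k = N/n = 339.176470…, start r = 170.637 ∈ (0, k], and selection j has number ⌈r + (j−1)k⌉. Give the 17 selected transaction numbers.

171, 510, 849, 1189, 1528, 1867, 2206, 2545, 2885, 3224, 3563, 3902, 4241, 4580, 4920, 5259, 5598

j=1: r + 0k = 170.637 → ⌈·⌉ = 171
j=2: r + 1k = 509.813470… → ⌈·⌉ = 510
j=3: r + 2k = 848.989941… → ⌈·⌉ = 849
j=4: r + 3k = 1188.166411… → ⌈·⌉ = 1189
j=5: r + 4k = 1527.342882… → ⌈·⌉ = 1528
j=6: r + 5k = 1866.519352… → ⌈·⌉ = 1867
j=7: r + 6k = 2205.695823… → ⌈·⌉ = 2206
j=8: r + 7k = 2544.872294… → ⌈·⌉ = 2545
j=9: r + 8k = 2884.048764… → ⌈·⌉ = 2885
j=10: r + 9k = 3223.225235… → ⌈·⌉ = 3224
j=11: r + 10k = 3562.401705… → ⌈·⌉ = 3563
j=12: r + 11k = 3901.578176… → ⌈·⌉ = 3902
j=13: r + 12k = 4240.754647… → ⌈·⌉ = 4241
j=14: r + 13k = 4579.931117… → ⌈·⌉ = 4580
j=15: r + 14k = 4919.107588… → ⌈·⌉ = 4920
j=16: r + 15k = 5258.284058… → ⌈·⌉ = 5259
j=17: r + 16k = 5597.460529… → ⌈·⌉ = 5598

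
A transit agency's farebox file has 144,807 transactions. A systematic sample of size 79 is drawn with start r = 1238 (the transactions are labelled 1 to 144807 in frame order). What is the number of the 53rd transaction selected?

k = 144807/79 = 1833
53rd selection = r + (53−1)·k = 1238 + 52×1833 = 1238 + 95316 = 96554

96554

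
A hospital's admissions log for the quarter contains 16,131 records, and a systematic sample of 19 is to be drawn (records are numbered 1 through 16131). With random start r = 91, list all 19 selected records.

k = N/n = 16131/19 = 849
record 1: 91
record 2: 91 + 849 = 940
record 3: 940 + 849 = 1789
record 4: 1789 + 849 = 2638
record 5: 2638 + 849 = 3487
record 6: 3487 + 849 = 4336
record 7: 4336 + 849 = 5185
record 8: 5185 + 849 = 6034
record 9: 6034 + 849 = 6883
record 10: 6883 + 849 = 7732
record 11: 7732 + 849 = 8581
record 12: 8581 + 849 = 9430
record 13: 9430 + 849 = 10279
record 14: 10279 + 849 = 11128
record 15: 11128 + 849 = 11977
record 16: 11977 + 849 = 12826
record 17: 12826 + 849 = 13675
record 18: 13675 + 849 = 14524
record 19: 14524 + 849 = 15373

91, 940, 1789, 2638, 3487, 4336, 5185, 6034, 6883, 7732, 8581, 9430, 10279, 11128, 11977, 12826, 13675, 14524, 15373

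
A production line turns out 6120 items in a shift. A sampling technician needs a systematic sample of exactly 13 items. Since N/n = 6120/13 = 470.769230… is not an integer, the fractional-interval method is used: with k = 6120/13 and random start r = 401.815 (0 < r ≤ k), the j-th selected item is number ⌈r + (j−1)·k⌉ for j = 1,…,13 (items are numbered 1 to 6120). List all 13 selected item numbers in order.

j=1: r + 0k = 401.815 → ⌈·⌉ = 402
j=2: r + 1k = 872.584230… → ⌈·⌉ = 873
j=3: r + 2k = 1343.353461… → ⌈·⌉ = 1344
j=4: r + 3k = 1814.122692… → ⌈·⌉ = 1815
j=5: r + 4k = 2284.891923… → ⌈·⌉ = 2285
j=6: r + 5k = 2755.661153… → ⌈·⌉ = 2756
j=7: r + 6k = 3226.430384… → ⌈·⌉ = 3227
j=8: r + 7k = 3697.199615… → ⌈·⌉ = 3698
j=9: r + 8k = 4167.968846… → ⌈·⌉ = 4168
j=10: r + 9k = 4638.738076… → ⌈·⌉ = 4639
j=11: r + 10k = 5109.507307… → ⌈·⌉ = 5110
j=12: r + 11k = 5580.276538… → ⌈·⌉ = 5581
j=13: r + 12k = 6051.045769… → ⌈·⌉ = 6052

402, 873, 1344, 1815, 2285, 2756, 3227, 3698, 4168, 4639, 5110, 5581, 6052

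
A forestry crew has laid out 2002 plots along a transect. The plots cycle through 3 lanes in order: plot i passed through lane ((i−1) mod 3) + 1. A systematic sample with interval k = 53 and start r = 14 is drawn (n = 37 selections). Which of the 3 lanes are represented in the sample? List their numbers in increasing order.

1, 2, 3

Consecutive selections differ by k = 53, so their lane numbers differ by 53 mod 3 = 2.
gcd(53, 3) = 1, so the sample visits 3/1 = 3 distinct residues mod 3.
Start 14 is lane 2; the lanes hit are 1, 2, 3.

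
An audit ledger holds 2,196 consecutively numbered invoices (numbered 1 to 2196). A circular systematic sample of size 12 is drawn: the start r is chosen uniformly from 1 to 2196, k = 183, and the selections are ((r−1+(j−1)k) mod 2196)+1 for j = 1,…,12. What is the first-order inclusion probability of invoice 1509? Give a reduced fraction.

For each position j, as r ranges over 1…2196 the j-th selection hits every invoice exactly once, so invoice 1509 is selected for exactly 12 of the 2196 starts.
Inclusion probability = 12/2196 = 1/183.

1/183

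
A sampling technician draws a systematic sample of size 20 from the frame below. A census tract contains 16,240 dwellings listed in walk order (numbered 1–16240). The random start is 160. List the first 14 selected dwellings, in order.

k = N/n = 16240/20 = 812
dwelling 1: 160
dwelling 2: 160 + 812 = 972
dwelling 3: 972 + 812 = 1784
dwelling 4: 1784 + 812 = 2596
dwelling 5: 2596 + 812 = 3408
dwelling 6: 3408 + 812 = 4220
dwelling 7: 4220 + 812 = 5032
dwelling 8: 5032 + 812 = 5844
dwelling 9: 5844 + 812 = 6656
dwelling 10: 6656 + 812 = 7468
dwelling 11: 7468 + 812 = 8280
dwelling 12: 8280 + 812 = 9092
dwelling 13: 9092 + 812 = 9904
dwelling 14: 9904 + 812 = 10716

160, 972, 1784, 2596, 3408, 4220, 5032, 5844, 6656, 7468, 8280, 9092, 9904, 10716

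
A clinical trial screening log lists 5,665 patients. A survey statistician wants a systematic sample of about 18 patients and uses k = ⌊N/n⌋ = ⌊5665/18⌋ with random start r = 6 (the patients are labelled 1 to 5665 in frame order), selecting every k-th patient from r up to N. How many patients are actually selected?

k = ⌊5665/18⌋ = 314
Achieved size = ⌊(5665 − 6)/314⌋ + 1 = ⌊5659/314⌋ + 1 = 18 + 1 = 19
(last selection: 6 + 18×314 = 5658 ≤ 5665; next would be 5972 > 5665)

19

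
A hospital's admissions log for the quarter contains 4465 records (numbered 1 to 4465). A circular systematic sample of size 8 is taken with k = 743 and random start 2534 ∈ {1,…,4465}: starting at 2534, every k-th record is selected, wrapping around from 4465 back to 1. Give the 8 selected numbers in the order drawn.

Selection 1: 2534
Selection 2: 2534 + 743 = 3277
Selection 3: 3277 + 743 = 4020
Selection 4: 4020 + 743 = 4763 → 4763 − 4465 = 298
Selection 5: 298 + 743 = 1041
Selection 6: 1041 + 743 = 1784
Selection 7: 1784 + 743 = 2527
Selection 8: 2527 + 743 = 3270

2534, 3277, 4020, 298, 1041, 1784, 2527, 3270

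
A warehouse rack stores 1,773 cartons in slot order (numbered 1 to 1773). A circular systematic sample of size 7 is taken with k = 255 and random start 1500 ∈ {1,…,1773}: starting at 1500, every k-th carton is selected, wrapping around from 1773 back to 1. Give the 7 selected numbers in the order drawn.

1500, 1755, 237, 492, 747, 1002, 1257

Selection 1: 1500
Selection 2: 1500 + 255 = 1755
Selection 3: 1755 + 255 = 2010 → 2010 − 1773 = 237
Selection 4: 237 + 255 = 492
Selection 5: 492 + 255 = 747
Selection 6: 747 + 255 = 1002
Selection 7: 1002 + 255 = 1257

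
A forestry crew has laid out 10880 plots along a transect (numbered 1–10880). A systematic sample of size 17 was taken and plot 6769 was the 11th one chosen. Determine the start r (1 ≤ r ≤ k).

369

k = 10880/17 = 640
r = 6769 − (11−1)×640 = 6769 − 6400 = 369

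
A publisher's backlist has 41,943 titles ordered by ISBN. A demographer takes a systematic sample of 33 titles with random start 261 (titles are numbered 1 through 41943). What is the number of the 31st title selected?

k = 41943/33 = 1271
31st selection = r + (31−1)·k = 261 + 30×1271 = 261 + 38130 = 38391

38391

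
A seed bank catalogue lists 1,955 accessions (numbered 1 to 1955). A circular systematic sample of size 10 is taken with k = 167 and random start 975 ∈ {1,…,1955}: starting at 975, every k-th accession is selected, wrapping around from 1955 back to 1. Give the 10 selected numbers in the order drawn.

Selection 1: 975
Selection 2: 975 + 167 = 1142
Selection 3: 1142 + 167 = 1309
Selection 4: 1309 + 167 = 1476
Selection 5: 1476 + 167 = 1643
Selection 6: 1643 + 167 = 1810
Selection 7: 1810 + 167 = 1977 → 1977 − 1955 = 22
Selection 8: 22 + 167 = 189
Selection 9: 189 + 167 = 356
Selection 10: 356 + 167 = 523

975, 1142, 1309, 1476, 1643, 1810, 22, 189, 356, 523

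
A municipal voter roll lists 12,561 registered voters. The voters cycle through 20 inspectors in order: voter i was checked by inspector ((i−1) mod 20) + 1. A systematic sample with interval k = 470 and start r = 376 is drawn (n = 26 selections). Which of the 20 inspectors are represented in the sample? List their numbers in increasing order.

6, 16

Consecutive selections differ by k = 470, so their inspector numbers differ by 470 mod 20 = 10.
gcd(470, 20) = 10, so the sample visits 20/10 = 2 distinct residues mod 20.
Start 376 is inspector 16; the inspectors hit are 6, 16.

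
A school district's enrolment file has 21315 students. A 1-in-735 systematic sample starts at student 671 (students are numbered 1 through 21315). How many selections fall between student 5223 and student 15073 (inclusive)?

k = 735
First selection ≥ 5223: 671 + ⌈(5223−671)/735⌉·735 = 671 + 7×735 = 5816
Last selection ≤ 15073: 671 + ⌊(15073−671)/735⌋·735 = 671 + 19×735 = 14636
Count = 19 − 7 + 1 = 13

13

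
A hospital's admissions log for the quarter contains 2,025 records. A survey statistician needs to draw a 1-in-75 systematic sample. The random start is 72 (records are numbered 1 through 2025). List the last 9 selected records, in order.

19th selection = 72 + 18×75 = 1422
20th: 1422 + 75 = 1497
21st: 1497 + 75 = 1572
22nd: 1572 + 75 = 1647
23rd: 1647 + 75 = 1722
24th: 1722 + 75 = 1797
25th: 1797 + 75 = 1872
26th: 1872 + 75 = 1947
27th: 1947 + 75 = 2022

1422, 1497, 1572, 1647, 1722, 1797, 1872, 1947, 2022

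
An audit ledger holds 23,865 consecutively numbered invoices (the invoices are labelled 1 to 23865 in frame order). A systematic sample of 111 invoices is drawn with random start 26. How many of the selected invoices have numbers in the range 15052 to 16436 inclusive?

k = 23865/111 = 215
First selection ≥ 15052: 26 + ⌈(15052−26)/215⌉·215 = 26 + 70×215 = 15076
Last selection ≤ 16436: 26 + ⌊(16436−26)/215⌋·215 = 26 + 76×215 = 16366
Count = 76 − 70 + 1 = 7

7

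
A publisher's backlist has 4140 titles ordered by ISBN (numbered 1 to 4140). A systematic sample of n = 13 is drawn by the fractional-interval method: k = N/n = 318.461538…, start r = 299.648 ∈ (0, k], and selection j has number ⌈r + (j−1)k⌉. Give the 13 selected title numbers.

300, 619, 937, 1256, 1574, 1892, 2211, 2529, 2848, 3166, 3485, 3803, 4122

j=1: r + 0k = 299.648 → ⌈·⌉ = 300
j=2: r + 1k = 618.109538… → ⌈·⌉ = 619
j=3: r + 2k = 936.571076… → ⌈·⌉ = 937
j=4: r + 3k = 1255.032615… → ⌈·⌉ = 1256
j=5: r + 4k = 1573.494153… → ⌈·⌉ = 1574
j=6: r + 5k = 1891.955692… → ⌈·⌉ = 1892
j=7: r + 6k = 2210.417230… → ⌈·⌉ = 2211
j=8: r + 7k = 2528.878769… → ⌈·⌉ = 2529
j=9: r + 8k = 2847.340307… → ⌈·⌉ = 2848
j=10: r + 9k = 3165.801846… → ⌈·⌉ = 3166
j=11: r + 10k = 3484.263384… → ⌈·⌉ = 3485
j=12: r + 11k = 3802.724923… → ⌈·⌉ = 3803
j=13: r + 12k = 4121.186461… → ⌈·⌉ = 4122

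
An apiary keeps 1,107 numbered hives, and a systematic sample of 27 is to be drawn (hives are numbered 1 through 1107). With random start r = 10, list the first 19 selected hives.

10, 51, 92, 133, 174, 215, 256, 297, 338, 379, 420, 461, 502, 543, 584, 625, 666, 707, 748

k = N/n = 1107/27 = 41
hive 1: 10
hive 2: 10 + 41 = 51
hive 3: 51 + 41 = 92
hive 4: 92 + 41 = 133
hive 5: 133 + 41 = 174
hive 6: 174 + 41 = 215
hive 7: 215 + 41 = 256
hive 8: 256 + 41 = 297
hive 9: 297 + 41 = 338
hive 10: 338 + 41 = 379
hive 11: 379 + 41 = 420
hive 12: 420 + 41 = 461
hive 13: 461 + 41 = 502
hive 14: 502 + 41 = 543
hive 15: 543 + 41 = 584
hive 16: 584 + 41 = 625
hive 17: 625 + 41 = 666
hive 18: 666 + 41 = 707
hive 19: 707 + 41 = 748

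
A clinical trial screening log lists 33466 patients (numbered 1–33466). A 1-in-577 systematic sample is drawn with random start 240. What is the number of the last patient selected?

33129

k = 577
58th selection = r + (58−1)·k = 240 + 57×577 = 240 + 32889 = 33129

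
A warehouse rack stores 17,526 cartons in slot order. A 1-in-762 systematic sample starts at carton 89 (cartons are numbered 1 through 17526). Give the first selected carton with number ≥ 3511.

k = 762
Steps past start: ⌈(3511 − 89)/762⌉ = ⌈3422/762⌉ = 5
Selected carton: 89 + 5×762 = 3899

3899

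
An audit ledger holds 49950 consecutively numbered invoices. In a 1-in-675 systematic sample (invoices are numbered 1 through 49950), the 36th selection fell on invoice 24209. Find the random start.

584

k = 675
r = 24209 − (36−1)×675 = 24209 − 23625 = 584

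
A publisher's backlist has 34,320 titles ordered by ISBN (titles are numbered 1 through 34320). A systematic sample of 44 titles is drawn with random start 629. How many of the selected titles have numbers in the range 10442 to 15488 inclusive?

7

k = 34320/44 = 780
First selection ≥ 10442: 629 + ⌈(10442−629)/780⌉·780 = 629 + 13×780 = 10769
Last selection ≤ 15488: 629 + ⌊(15488−629)/780⌋·780 = 629 + 19×780 = 15449
Count = 19 − 13 + 1 = 7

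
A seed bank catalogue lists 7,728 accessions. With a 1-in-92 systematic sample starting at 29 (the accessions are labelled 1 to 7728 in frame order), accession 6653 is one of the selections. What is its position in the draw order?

k = 92
position = (6653 − 29)/92 + 1 = 6624/92 + 1 = 72 + 1 = 73

73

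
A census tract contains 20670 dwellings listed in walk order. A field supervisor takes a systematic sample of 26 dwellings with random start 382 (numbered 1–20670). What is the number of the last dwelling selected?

k = 20670/26 = 795
26th selection = r + (26−1)·k = 382 + 25×795 = 382 + 19875 = 20257

20257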